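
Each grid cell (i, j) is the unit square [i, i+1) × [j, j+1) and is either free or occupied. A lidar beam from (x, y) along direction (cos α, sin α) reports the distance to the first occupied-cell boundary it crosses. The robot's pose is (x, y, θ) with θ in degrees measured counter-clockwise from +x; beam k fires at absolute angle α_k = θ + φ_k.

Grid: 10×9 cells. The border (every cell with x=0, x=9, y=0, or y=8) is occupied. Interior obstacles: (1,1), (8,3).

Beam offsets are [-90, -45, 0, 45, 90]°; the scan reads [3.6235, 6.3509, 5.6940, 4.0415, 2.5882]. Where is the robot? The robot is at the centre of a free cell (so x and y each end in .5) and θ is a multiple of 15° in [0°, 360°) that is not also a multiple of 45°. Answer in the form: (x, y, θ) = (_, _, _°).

(x, y, θ) = (4.5, 2.5, 105°)

Enumerate (i+0.5, j+0.5, θ) over the 54 free cells and 16 admissible headings. For each, cast all 5 beams and compare to the given ranges.
  (5.5, 3.5, 300°): beam 1 = 4.0415 ≠ 3.6235 ✗
  (4.5, 2.5, 60°): beam 1 = 3.0000 ≠ 3.6235 ✗
  (5.5, 4.5, 75°): beam 1 = 2.5882 ≠ 3.6235 ✗
  (7.5, 4.5, 345°): beam 2 = 1.0000 ≠ 6.3509 ✗
  (2.5, 3.5, 345°): beam 1 = 1.9319 ≠ 3.6235 ✗
  …
  (4.5, 2.5, 105°): r_1=3.6235, r_2=6.3509, r_3=5.6940, r_4=4.0415, r_5=2.5882 — all match ✓
Only this pose fits every beam.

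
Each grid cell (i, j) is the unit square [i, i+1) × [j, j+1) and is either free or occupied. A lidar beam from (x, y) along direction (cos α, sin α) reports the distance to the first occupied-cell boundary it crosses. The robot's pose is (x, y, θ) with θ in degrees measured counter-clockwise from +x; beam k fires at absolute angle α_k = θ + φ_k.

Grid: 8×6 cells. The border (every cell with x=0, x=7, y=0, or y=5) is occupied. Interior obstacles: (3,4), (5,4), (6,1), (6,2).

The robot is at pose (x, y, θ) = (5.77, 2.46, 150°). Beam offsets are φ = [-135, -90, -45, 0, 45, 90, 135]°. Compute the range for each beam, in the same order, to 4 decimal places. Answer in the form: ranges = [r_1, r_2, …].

ranges = [0.2381, 0.4600, 1.5943, 3.0800, 4.9383, 1.6859, 0.8887]

beam 1: φ=-135°, α=15°
  dir = (cos 15°, sin 15°) = (0.9659, 0.2588); from cell (5,2)
  next x-line at t=0.2381, next y-line at t=2.0864; Δt_x=1.0353, Δt_y=3.8637
    x: enter (6,2) at t=0.2381 ← occupied
  → r_1 = 0.2381
beam 2: φ=-90°, α=60°
  dir = (cos 60°, sin 60°) = (0.5000, 0.8660); from cell (5,2)
  next x-line at t=0.4600, next y-line at t=0.6235; Δt_x=2.0000, Δt_y=1.1547
    x: enter (6,2) at t=0.4600 ← occupied
  → r_2 = 0.4600
beam 3: φ=-45°, α=105°
  dir = (cos 105°, sin 105°) = (-0.2588, 0.9659); from cell (5,2)
  next x-line at t=2.9751, next y-line at t=0.5590; Δt_x=3.8637, Δt_y=1.0353
    y: enter (5,3) at t=0.5590
    y: enter (5,4) at t=1.5943 ← occupied
  → r_3 = 1.5943
beam 4: φ=0°, α=150°
  dir = (cos 150°, sin 150°) = (-0.8660, 0.5000); from cell (5,2)
  next x-line at t=0.8891, next y-line at t=1.0800; Δt_x=1.1547, Δt_y=2.0000
    x: enter (4,2) at t=0.8891
    y: enter (4,3) at t=1.0800
    x: enter (3,3) at t=2.0438
    y: enter (3,4) at t=3.0800 ← occupied
  → r_4 = 3.0800
beam 5: φ=45°, α=195°
  dir = (cos 195°, sin 195°) = (-0.9659, -0.2588); from cell (5,2)
  next x-line at t=0.7972, next y-line at t=1.7773; Δt_x=1.0353, Δt_y=3.8637
    x: enter (4,2) at t=0.7972
    y: enter (4,1) at t=1.7773
    x: enter (3,1) at t=1.8324
    x: enter (2,1) at t=2.8677
    x: enter (1,1) at t=3.9030
    x: enter (0,1) at t=4.9383 ← occupied
  → r_5 = 4.9383
beam 6: φ=90°, α=240°
  dir = (cos 240°, sin 240°) = (-0.5000, -0.8660); from cell (5,2)
  next x-line at t=1.5400, next y-line at t=0.5312; Δt_x=2.0000, Δt_y=1.1547
    y: enter (5,1) at t=0.5312
    x: enter (4,1) at t=1.5400
    y: enter (4,0) at t=1.6859 ← occupied
  → r_6 = 1.6859
beam 7: φ=135°, α=285°
  dir = (cos 285°, sin 285°) = (0.2588, -0.9659); from cell (5,2)
  next x-line at t=0.8887, next y-line at t=0.4762; Δt_x=3.8637, Δt_y=1.0353
    y: enter (5,1) at t=0.4762
    x: enter (6,1) at t=0.8887 ← occupied
  → r_7 = 0.8887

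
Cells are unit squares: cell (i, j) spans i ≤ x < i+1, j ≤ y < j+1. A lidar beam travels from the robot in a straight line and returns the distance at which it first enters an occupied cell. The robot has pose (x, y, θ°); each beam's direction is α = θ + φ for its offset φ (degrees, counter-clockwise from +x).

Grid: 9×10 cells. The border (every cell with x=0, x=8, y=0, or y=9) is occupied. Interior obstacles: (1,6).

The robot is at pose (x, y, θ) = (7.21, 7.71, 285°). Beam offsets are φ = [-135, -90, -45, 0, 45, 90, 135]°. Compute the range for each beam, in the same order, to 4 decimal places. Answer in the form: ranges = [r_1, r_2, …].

beam 1: φ=-135°, α=150°
  dir = (cos 150°, sin 150°) = (-0.8660, 0.5000); from cell (7,7)
  next x-line at t=0.2425, next y-line at t=0.5800; Δt_x=1.1547, Δt_y=2.0000
    x: enter (6,7) at t=0.2425
    y: enter (6,8) at t=0.5800
    x: enter (5,8) at t=1.3972
    x: enter (4,8) at t=2.5519
    y: enter (4,9) at t=2.5800 ← occupied
  → r_1 = 2.5800
beam 2: φ=-90°, α=195°
  dir = (cos 195°, sin 195°) = (-0.9659, -0.2588); from cell (7,7)
  next x-line at t=0.2174, next y-line at t=2.7432; Δt_x=1.0353, Δt_y=3.8637
    x: enter (6,7) at t=0.2174
    x: enter (5,7) at t=1.2527
    x: enter (4,7) at t=2.2880
    y: enter (4,6) at t=2.7432
    x: enter (3,6) at t=3.3232
    x: enter (2,6) at t=4.3585
    x: enter (1,6) at t=5.3938 ← occupied
  → r_2 = 5.3938
beam 3: φ=-45°, α=240°
  dir = (cos 240°, sin 240°) = (-0.5000, -0.8660); from cell (7,7)
  next x-line at t=0.4200, next y-line at t=0.8198; Δt_x=2.0000, Δt_y=1.1547
    x: enter (6,7) at t=0.4200
    y: enter (6,6) at t=0.8198
    y: enter (6,5) at t=1.9745
    x: enter (5,5) at t=2.4200
    y: enter (5,4) at t=3.1292
    y: enter (5,3) at t=4.2839
    x: enter (4,3) at t=4.4200
    y: enter (4,2) at t=5.4386
    x: enter (3,2) at t=6.4200
    y: enter (3,1) at t=6.5933
    y: enter (3,0) at t=7.7480 ← occupied
  → r_3 = 7.7480
beam 4: φ=0°, α=285°
  dir = (cos 285°, sin 285°) = (0.2588, -0.9659); from cell (7,7)
  next x-line at t=3.0523, next y-line at t=0.7350; Δt_x=3.8637, Δt_y=1.0353
    y: enter (7,6) at t=0.7350
    y: enter (7,5) at t=1.7703
    y: enter (7,4) at t=2.8056
    x: enter (8,4) at t=3.0523 ← occupied
  → r_4 = 3.0523
beam 5: φ=45°, α=330°
  dir = (cos 330°, sin 330°) = (0.8660, -0.5000); from cell (7,7)
  next x-line at t=0.9122, next y-line at t=1.4200; Δt_x=1.1547, Δt_y=2.0000
    x: enter (8,7) at t=0.9122 ← occupied
  → r_5 = 0.9122
beam 6: φ=90°, α=15°
  dir = (cos 15°, sin 15°) = (0.9659, 0.2588); from cell (7,7)
  next x-line at t=0.8179, next y-line at t=1.1205; Δt_x=1.0353, Δt_y=3.8637
    x: enter (8,7) at t=0.8179 ← occupied
  → r_6 = 0.8179
beam 7: φ=135°, α=60°
  dir = (cos 60°, sin 60°) = (0.5000, 0.8660); from cell (7,7)
  next x-line at t=1.5800, next y-line at t=0.3349; Δt_x=2.0000, Δt_y=1.1547
    y: enter (7,8) at t=0.3349
    y: enter (7,9) at t=1.4896 ← occupied
  → r_7 = 1.4896

ranges = [2.5800, 5.3938, 7.7480, 3.0523, 0.9122, 0.8179, 1.4896]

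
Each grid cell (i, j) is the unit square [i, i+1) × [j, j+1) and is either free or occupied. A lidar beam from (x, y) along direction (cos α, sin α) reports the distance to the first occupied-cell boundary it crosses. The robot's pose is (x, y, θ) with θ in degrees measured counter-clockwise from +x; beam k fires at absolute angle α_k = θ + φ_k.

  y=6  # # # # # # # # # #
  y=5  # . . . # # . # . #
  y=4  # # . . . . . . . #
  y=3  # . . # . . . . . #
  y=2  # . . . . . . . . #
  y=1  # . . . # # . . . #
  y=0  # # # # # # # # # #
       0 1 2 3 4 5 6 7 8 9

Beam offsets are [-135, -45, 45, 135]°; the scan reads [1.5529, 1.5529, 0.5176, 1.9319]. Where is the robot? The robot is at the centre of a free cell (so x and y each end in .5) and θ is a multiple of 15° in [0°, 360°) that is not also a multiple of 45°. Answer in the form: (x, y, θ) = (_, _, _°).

The pose lattice has 33·16 = 528 candidates. Test each by forward raycasting.
  (7.5, 1.5, 345°): beam 1 = 1.0000 ≠ 1.5529 ✗
  (6.5, 3.5, 300°): beam 1 = 4.6587 ≠ 1.5529 ✗
  (2.5, 4.5, 120°): beam 1 = 6.7293 ≠ 1.5529 ✗
  …
  (3.5, 4.5, 240°): r_1=1.5529, r_2=1.5529, r_3=0.5176, r_4=1.9319 — all match ✓
No second candidate reproduces the full scan.

(x, y, θ) = (3.5, 4.5, 240°)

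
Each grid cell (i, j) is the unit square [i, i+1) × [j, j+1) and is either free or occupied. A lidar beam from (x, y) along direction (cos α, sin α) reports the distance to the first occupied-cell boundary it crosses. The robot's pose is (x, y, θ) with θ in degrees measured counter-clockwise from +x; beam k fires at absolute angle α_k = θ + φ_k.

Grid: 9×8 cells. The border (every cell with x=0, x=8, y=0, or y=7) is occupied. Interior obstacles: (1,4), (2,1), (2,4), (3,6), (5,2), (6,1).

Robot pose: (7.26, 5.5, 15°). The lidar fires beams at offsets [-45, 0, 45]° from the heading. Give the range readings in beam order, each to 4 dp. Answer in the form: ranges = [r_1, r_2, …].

beam 1: φ=-45°, α=330°
  direction (0.8660, -0.5000); cell (7,5); t to first gridline: x 0.8545, y 1.0000 (then +1.1547 / +2.0000)
    (8,5) via x @ 0.8545  # hit
  → r_1 = 0.8545
beam 2: φ=0°, α=15°
  direction (0.9659, 0.2588); cell (7,5); t to first gridline: x 0.7661, y 1.9319 (then +1.0353 / +3.8637)
    (8,5) via x @ 0.7661  # hit
  → r_2 = 0.7661
beam 3: φ=45°, α=60°
  direction (0.5000, 0.8660); cell (7,5); t to first gridline: x 1.4800, y 0.5774 (then +2.0000 / +1.1547)
    (7,6) via y @ 0.5774
    (8,6) via x @ 1.4800  # hit
  → r_3 = 1.4800

ranges = [0.8545, 0.7661, 1.4800]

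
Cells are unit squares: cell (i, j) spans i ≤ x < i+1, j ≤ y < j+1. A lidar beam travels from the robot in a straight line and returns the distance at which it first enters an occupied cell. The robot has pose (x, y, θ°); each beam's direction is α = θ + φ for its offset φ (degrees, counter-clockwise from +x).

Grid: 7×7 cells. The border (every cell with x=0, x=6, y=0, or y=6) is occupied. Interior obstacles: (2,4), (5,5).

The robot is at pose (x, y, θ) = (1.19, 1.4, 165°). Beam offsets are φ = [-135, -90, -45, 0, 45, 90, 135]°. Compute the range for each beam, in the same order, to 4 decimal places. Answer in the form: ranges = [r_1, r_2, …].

ranges = [5.5541, 3.1296, 0.3800, 0.1967, 0.2194, 0.4141, 0.4619]

beam 1: φ=-135°, α=30°
  direction (0.8660, 0.5000); cell (1,1); t to first gridline: x 0.9353, y 1.2000 (then +1.1547 / +2.0000)
    (2,1) via x @ 0.9353
    (2,2) via y @ 1.2000
    (3,2) via x @ 2.0900
    (3,3) via y @ 3.2000
    (4,3) via x @ 3.2447
    (5,3) via x @ 4.3994
    (5,4) via y @ 5.2000
    (6,4) via x @ 5.5541  # hit
  → r_1 = 5.5541
beam 2: φ=-90°, α=75°
  direction (0.2588, 0.9659); cell (1,1); t to first gridline: x 3.1296, y 0.6212 (then +3.8637 / +1.0353)
    (1,2) via y @ 0.6212
    (1,3) via y @ 1.6564
    (1,4) via y @ 2.6917
    (2,4) via x @ 3.1296  # hit
  → r_2 = 3.1296
beam 3: φ=-45°, α=120°
  direction (-0.5000, 0.8660); cell (1,1); t to first gridline: x 0.3800, y 0.6928 (then +2.0000 / +1.1547)
    (0,1) via x @ 0.3800  # hit
  → r_3 = 0.3800
beam 4: φ=0°, α=165°
  direction (-0.9659, 0.2588); cell (1,1); t to first gridline: x 0.1967, y 2.3182 (then +1.0353 / +3.8637)
    (0,1) via x @ 0.1967  # hit
  → r_4 = 0.1967
beam 5: φ=45°, α=210°
  direction (-0.8660, -0.5000); cell (1,1); t to first gridline: x 0.2194, y 0.8000 (then +1.1547 / +2.0000)
    (0,1) via x @ 0.2194  # hit
  → r_5 = 0.2194
beam 6: φ=90°, α=255°
  direction (-0.2588, -0.9659); cell (1,1); t to first gridline: x 0.7341, y 0.4141 (then +3.8637 / +1.0353)
    (1,0) via y @ 0.4141  # hit
  → r_6 = 0.4141
beam 7: φ=135°, α=300°
  direction (0.5000, -0.8660); cell (1,1); t to first gridline: x 1.6200, y 0.4619 (then +2.0000 / +1.1547)
    (1,0) via y @ 0.4619  # hit
  → r_7 = 0.4619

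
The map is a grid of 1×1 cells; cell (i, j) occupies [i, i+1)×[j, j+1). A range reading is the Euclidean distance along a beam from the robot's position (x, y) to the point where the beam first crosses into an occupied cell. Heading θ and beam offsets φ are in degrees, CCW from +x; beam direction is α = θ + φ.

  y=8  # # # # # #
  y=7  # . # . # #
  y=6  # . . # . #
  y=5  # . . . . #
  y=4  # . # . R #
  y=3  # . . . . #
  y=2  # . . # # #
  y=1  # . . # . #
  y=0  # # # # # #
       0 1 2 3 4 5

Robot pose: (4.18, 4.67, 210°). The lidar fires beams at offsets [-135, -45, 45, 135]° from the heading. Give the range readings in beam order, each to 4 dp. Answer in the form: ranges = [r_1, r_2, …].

beam 1: φ=-135°, α=75°
  dir = (cos 75°, sin 75°) = (0.2588, 0.9659); from cell (4,4)
  next x-line at t=3.1682, next y-line at t=0.3416; Δt_x=3.8637, Δt_y=1.0353
    y: enter (4,5) at t=0.3416
    y: enter (4,6) at t=1.3769
    y: enter (4,7) at t=2.4122 ← occupied
  → r_1 = 2.4122
beam 2: φ=-45°, α=165°
  dir = (cos 165°, sin 165°) = (-0.9659, 0.2588); from cell (4,4)
  next x-line at t=0.1863, next y-line at t=1.2750; Δt_x=1.0353, Δt_y=3.8637
    x: enter (3,4) at t=0.1863
    x: enter (2,4) at t=1.2216 ← occupied
  → r_2 = 1.2216
beam 3: φ=45°, α=255°
  dir = (cos 255°, sin 255°) = (-0.2588, -0.9659); from cell (4,4)
  next x-line at t=0.6955, next y-line at t=0.6936; Δt_x=3.8637, Δt_y=1.0353
    y: enter (4,3) at t=0.6936
    x: enter (3,3) at t=0.6955
    y: enter (3,2) at t=1.7289 ← occupied
  → r_3 = 1.7289
beam 4: φ=135°, α=345°
  dir = (cos 345°, sin 345°) = (0.9659, -0.2588); from cell (4,4)
  next x-line at t=0.8489, next y-line at t=2.5887; Δt_x=1.0353, Δt_y=3.8637
    x: enter (5,4) at t=0.8489 ← occupied
  → r_4 = 0.8489

ranges = [2.4122, 1.2216, 1.7289, 0.8489]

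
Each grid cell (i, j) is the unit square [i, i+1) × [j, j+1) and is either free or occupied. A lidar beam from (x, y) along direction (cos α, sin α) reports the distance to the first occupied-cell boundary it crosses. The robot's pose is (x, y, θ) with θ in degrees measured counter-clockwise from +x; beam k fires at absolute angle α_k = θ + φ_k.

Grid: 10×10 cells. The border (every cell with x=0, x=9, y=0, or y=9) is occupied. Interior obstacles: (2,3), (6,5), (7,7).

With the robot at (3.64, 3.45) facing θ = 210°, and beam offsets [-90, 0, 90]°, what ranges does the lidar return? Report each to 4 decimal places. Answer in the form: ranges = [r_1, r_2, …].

ranges = [5.2800, 0.7390, 2.8290]

beam 1: φ=-90°, α=120°
  direction (-0.5000, 0.8660); cell (3,3); t to first gridline: x 1.2800, y 0.6351 (then +2.0000 / +1.1547)
    (3,4) via y @ 0.6351
    (2,4) via x @ 1.2800
    (2,5) via y @ 1.7898
    (2,6) via y @ 2.9445
    (1,6) via x @ 3.2800
    (1,7) via y @ 4.0992
    (1,8) via y @ 5.2539
    (0,8) via x @ 5.2800  # hit
  → r_1 = 5.2800
beam 2: φ=0°, α=210°
  direction (-0.8660, -0.5000); cell (3,3); t to first gridline: x 0.7390, y 0.9000 (then +1.1547 / +2.0000)
    (2,3) via x @ 0.7390  # hit
  → r_2 = 0.7390
beam 3: φ=90°, α=300°
  direction (0.5000, -0.8660); cell (3,3); t to first gridline: x 0.7200, y 0.5196 (then +2.0000 / +1.1547)
    (3,2) via y @ 0.5196
    (4,2) via x @ 0.7200
    (4,1) via y @ 1.6743
    (5,1) via x @ 2.7200
    (5,0) via y @ 2.8290  # hit
  → r_3 = 2.8290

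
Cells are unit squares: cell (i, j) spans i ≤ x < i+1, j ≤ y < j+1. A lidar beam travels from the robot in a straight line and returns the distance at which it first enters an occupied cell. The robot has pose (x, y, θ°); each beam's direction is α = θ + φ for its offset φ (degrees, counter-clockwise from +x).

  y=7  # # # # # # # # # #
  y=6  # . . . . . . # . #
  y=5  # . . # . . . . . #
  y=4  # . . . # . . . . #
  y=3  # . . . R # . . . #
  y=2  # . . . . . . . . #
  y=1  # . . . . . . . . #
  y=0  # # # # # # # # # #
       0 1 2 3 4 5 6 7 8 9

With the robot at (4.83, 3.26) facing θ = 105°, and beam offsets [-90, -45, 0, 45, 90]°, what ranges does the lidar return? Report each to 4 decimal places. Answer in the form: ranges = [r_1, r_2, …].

beam 1: φ=-90°, α=15°
  d=(0.9659,0.2588)  start (4,3)  tX=0.1760 tY=2.8591  stride 1/|dx|=1.0353 1/|dy|=3.8637
    cross x-line → (5,3), t=0.1760 (wall)
  → r_1 = 0.1760
beam 2: φ=-45°, α=60°
  d=(0.5000,0.8660)  start (4,3)  tX=0.3400 tY=0.8545  stride 1/|dx|=2.0000 1/|dy|=1.1547
    cross x-line → (5,3), t=0.3400 (wall)
  → r_2 = 0.3400
beam 3: φ=0°, α=105°
  d=(-0.2588,0.9659)  start (4,3)  tX=3.2069 tY=0.7661  stride 1/|dx|=3.8637 1/|dy|=1.0353
    cross y-line → (4,4), t=0.7661 (wall)
  → r_3 = 0.7661
beam 4: φ=45°, α=150°
  d=(-0.8660,0.5000)  start (4,3)  tX=0.9584 tY=1.4800  stride 1/|dx|=1.1547 1/|dy|=2.0000
    cross x-line → (3,3), t=0.9584
    cross y-line → (3,4), t=1.4800
    cross x-line → (2,4), t=2.1131
    cross x-line → (1,4), t=3.2678
    cross y-line → (1,5), t=3.4800
    cross x-line → (0,5), t=4.4225 (wall)
  → r_4 = 4.4225
beam 5: φ=90°, α=195°
  d=(-0.9659,-0.2588)  start (4,3)  tX=0.8593 tY=1.0046  stride 1/|dx|=1.0353 1/|dy|=3.8637
    cross x-line → (3,3), t=0.8593
    cross y-line → (3,2), t=1.0046
    cross x-line → (2,2), t=1.8946
    cross x-line → (1,2), t=2.9298
    cross x-line → (0,2), t=3.9651 (wall)
  → r_5 = 3.9651

ranges = [0.1760, 0.3400, 0.7661, 4.4225, 3.9651]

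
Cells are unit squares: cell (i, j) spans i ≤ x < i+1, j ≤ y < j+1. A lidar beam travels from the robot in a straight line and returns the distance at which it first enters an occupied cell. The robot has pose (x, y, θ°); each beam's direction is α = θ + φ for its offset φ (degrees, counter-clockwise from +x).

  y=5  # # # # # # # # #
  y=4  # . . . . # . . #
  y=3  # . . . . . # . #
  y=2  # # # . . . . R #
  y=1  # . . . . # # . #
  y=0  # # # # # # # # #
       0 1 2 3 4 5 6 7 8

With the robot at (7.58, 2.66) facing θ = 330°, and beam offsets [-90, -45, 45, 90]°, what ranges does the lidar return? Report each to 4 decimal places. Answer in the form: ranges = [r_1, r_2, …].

beam 1: φ=-90°, α=240°
  d=(-0.5000,-0.8660)  start (7,2)  tX=1.1600 tY=0.7621  stride 1/|dx|=2.0000 1/|dy|=1.1547
    cross y-line → (7,1), t=0.7621
    cross x-line → (6,1), t=1.1600 (wall)
  → r_1 = 1.1600
beam 2: φ=-45°, α=285°
  d=(0.2588,-0.9659)  start (7,2)  tX=1.6228 tY=0.6833  stride 1/|dx|=3.8637 1/|dy|=1.0353
    cross y-line → (7,1), t=0.6833
    cross x-line → (8,1), t=1.6228 (wall)
  → r_2 = 1.6228
beam 3: φ=45°, α=15°
  d=(0.9659,0.2588)  start (7,2)  tX=0.4348 tY=1.3137  stride 1/|dx|=1.0353 1/|dy|=3.8637
    cross x-line → (8,2), t=0.4348 (wall)
  → r_3 = 0.4348
beam 4: φ=90°, α=60°
  d=(0.5000,0.8660)  start (7,2)  tX=0.8400 tY=0.3926  stride 1/|dx|=2.0000 1/|dy|=1.1547
    cross y-line → (7,3), t=0.3926
    cross x-line → (8,3), t=0.8400 (wall)
  → r_4 = 0.8400

ranges = [1.1600, 1.6228, 0.4348, 0.8400]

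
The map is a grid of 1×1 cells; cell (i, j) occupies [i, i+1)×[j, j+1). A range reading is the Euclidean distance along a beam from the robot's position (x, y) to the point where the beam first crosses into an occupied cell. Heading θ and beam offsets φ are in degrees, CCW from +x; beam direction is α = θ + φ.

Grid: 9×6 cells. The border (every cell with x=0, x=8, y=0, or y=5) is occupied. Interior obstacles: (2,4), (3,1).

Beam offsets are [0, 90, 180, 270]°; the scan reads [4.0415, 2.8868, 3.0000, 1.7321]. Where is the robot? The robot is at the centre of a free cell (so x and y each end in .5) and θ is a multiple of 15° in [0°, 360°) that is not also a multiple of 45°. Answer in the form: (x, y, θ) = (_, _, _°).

Enumerate (i+0.5, j+0.5, θ) over the 26 free cells and 16 admissible headings. For each, cast all 4 beams and compare to the given ranges.
  (2.5, 2.5, 300°): beam 1 = 1.0000 ≠ 4.0415 ✗
  (5.5, 3.5, 285°): beam 1 = 2.5882 ≠ 4.0415 ✗
  (6.5, 1.5, 345°): beam 1 = 1.5529 ≠ 4.0415 ✗
  (4.5, 4.5, 60°): beam 1 = 0.5774 ≠ 4.0415 ✗
  (7.5, 2.5, 300°): beam 1 = 1.0000 ≠ 4.0415 ✗
  …
  (4.5, 3.5, 210°): r_1=4.0415, r_2=2.8868, r_3=3.0000, r_4=1.7321 — all match ✓
Only this pose fits every beam.

(x, y, θ) = (4.5, 3.5, 210°)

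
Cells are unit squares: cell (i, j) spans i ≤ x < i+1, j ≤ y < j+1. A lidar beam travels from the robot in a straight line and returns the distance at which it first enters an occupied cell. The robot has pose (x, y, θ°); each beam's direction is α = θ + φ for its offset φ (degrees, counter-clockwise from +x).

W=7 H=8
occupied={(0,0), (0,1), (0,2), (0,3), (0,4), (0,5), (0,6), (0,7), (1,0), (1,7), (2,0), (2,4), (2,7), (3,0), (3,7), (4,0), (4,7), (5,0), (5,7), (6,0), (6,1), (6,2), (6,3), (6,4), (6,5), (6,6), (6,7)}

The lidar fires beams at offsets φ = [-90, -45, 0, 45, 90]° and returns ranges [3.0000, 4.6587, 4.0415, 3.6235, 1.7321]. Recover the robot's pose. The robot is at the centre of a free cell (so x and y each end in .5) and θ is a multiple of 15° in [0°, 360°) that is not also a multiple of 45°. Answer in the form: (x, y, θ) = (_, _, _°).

Enumerate (i+0.5, j+0.5, θ) over the 29 free cells and 16 admissible headings. For each, cast all 5 beams and compare to the given ranges.
  (1.5, 3.5, 240°): beam 1 = 0.5774 ≠ 3.0000 ✗
  (4.5, 1.5, 105°): beam 1 = 1.5529 ≠ 3.0000 ✗
  (1.5, 5.5, 15°): beam 1 = 4.6587 ≠ 3.0000 ✗
  …
  (4.5, 2.5, 150°): r_1=3.0000, r_2=4.6587, r_3=4.0415, r_4=3.6235, r_5=1.7321 — all match ✓
Only this pose fits every beam.

(x, y, θ) = (4.5, 2.5, 150°)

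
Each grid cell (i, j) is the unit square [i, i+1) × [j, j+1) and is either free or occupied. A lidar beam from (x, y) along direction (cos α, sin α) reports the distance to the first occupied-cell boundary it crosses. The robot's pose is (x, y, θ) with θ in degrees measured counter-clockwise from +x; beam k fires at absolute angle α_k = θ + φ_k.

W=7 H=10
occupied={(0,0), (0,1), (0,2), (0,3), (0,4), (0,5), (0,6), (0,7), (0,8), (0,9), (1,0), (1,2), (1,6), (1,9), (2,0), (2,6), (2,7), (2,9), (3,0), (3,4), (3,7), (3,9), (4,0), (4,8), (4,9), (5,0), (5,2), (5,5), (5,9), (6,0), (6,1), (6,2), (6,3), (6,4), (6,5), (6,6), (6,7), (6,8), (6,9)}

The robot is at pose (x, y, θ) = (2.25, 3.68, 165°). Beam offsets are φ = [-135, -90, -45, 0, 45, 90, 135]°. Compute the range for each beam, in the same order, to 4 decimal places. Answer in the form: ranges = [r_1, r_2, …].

ranges = [0.8660, 2.4018, 2.5000, 1.2941, 1.3600, 0.9659, 3.0946]

beam 1: φ=-135°, α=30°
  direction (0.8660, 0.5000); cell (2,3); t to first gridline: x 0.8660, y 0.6400 (then +1.1547 / +2.0000)
    (2,4) via y @ 0.6400
    (3,4) via x @ 0.8660  # hit
  → r_1 = 0.8660
beam 2: φ=-90°, α=75°
  direction (0.2588, 0.9659); cell (2,3); t to first gridline: x 2.8978, y 0.3313 (then +3.8637 / +1.0353)
    (2,4) via y @ 0.3313
    (2,5) via y @ 1.3666
    (2,6) via y @ 2.4018  # hit
  → r_2 = 2.4018
beam 3: φ=-45°, α=120°
  direction (-0.5000, 0.8660); cell (2,3); t to first gridline: x 0.5000, y 0.3695 (then +2.0000 / +1.1547)
    (2,4) via y @ 0.3695
    (1,4) via x @ 0.5000
    (1,5) via y @ 1.5242
    (0,5) via x @ 2.5000  # hit
  → r_3 = 2.5000
beam 4: φ=0°, α=165°
  direction (-0.9659, 0.2588); cell (2,3); t to first gridline: x 0.2588, y 1.2364 (then +1.0353 / +3.8637)
    (1,3) via x @ 0.2588
    (1,4) via y @ 1.2364
    (0,4) via x @ 1.2941  # hit
  → r_4 = 1.2941
beam 5: φ=45°, α=210°
  direction (-0.8660, -0.5000); cell (2,3); t to first gridline: x 0.2887, y 1.3600 (then +1.1547 / +2.0000)
    (1,3) via x @ 0.2887
    (1,2) via y @ 1.3600  # hit
  → r_5 = 1.3600
beam 6: φ=90°, α=255°
  direction (-0.2588, -0.9659); cell (2,3); t to first gridline: x 0.9659, y 0.7040 (then +3.8637 / +1.0353)
    (2,2) via y @ 0.7040
    (1,2) via x @ 0.9659  # hit
  → r_6 = 0.9659
beam 7: φ=135°, α=300°
  direction (0.5000, -0.8660); cell (2,3); t to first gridline: x 1.5000, y 0.7852 (then +2.0000 / +1.1547)
    (2,2) via y @ 0.7852
    (3,2) via x @ 1.5000
    (3,1) via y @ 1.9399
    (3,0) via y @ 3.0946  # hit
  → r_7 = 3.0946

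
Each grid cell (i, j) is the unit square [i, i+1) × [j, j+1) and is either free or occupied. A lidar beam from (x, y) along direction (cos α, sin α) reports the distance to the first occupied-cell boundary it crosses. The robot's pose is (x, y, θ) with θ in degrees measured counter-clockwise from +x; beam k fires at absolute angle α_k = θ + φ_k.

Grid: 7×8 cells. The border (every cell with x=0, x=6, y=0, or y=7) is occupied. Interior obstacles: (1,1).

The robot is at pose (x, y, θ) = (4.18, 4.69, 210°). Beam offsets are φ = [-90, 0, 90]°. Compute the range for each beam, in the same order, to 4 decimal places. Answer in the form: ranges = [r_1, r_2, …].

beam 1: φ=-90°, α=120°
  d=(-0.5000,0.8660)  start (4,4)  tX=0.3600 tY=0.3580  stride 1/|dx|=2.0000 1/|dy|=1.1547
    cross y-line → (4,5), t=0.3580
    cross x-line → (3,5), t=0.3600
    cross y-line → (3,6), t=1.5127
    cross x-line → (2,6), t=2.3600
    cross y-line → (2,7), t=2.6674 (wall)
  → r_1 = 2.6674
beam 2: φ=0°, α=210°
  d=(-0.8660,-0.5000)  start (4,4)  tX=0.2078 tY=1.3800  stride 1/|dx|=1.1547 1/|dy|=2.0000
    cross x-line → (3,4), t=0.2078
    cross x-line → (2,4), t=1.3625
    cross y-line → (2,3), t=1.3800
    cross x-line → (1,3), t=2.5172
    cross y-line → (1,2), t=3.3800
    cross x-line → (0,2), t=3.6719 (wall)
  → r_2 = 3.6719
beam 3: φ=90°, α=300°
  d=(0.5000,-0.8660)  start (4,4)  tX=1.6400 tY=0.7967  stride 1/|dx|=2.0000 1/|dy|=1.1547
    cross y-line → (4,3), t=0.7967
    cross x-line → (5,3), t=1.6400
    cross y-line → (5,2), t=1.9514
    cross y-line → (5,1), t=3.1061
    cross x-line → (6,1), t=3.6400 (wall)
  → r_3 = 3.6400

ranges = [2.6674, 3.6719, 3.6400]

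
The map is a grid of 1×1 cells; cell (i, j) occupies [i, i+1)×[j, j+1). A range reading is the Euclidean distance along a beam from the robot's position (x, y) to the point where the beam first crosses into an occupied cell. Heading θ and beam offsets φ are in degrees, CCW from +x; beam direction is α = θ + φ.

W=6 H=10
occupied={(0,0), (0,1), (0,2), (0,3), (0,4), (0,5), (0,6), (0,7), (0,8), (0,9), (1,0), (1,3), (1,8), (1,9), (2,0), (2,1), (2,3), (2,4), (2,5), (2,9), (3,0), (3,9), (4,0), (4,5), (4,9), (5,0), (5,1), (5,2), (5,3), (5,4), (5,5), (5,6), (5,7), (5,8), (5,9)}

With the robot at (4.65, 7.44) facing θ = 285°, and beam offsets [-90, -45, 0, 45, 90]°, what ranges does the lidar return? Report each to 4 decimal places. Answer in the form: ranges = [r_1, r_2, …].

ranges = [3.7788, 3.3000, 1.3523, 0.4041, 0.3623]

beam 1: φ=-90°, α=195°
  cosα=-0.9659 sinα=-0.2588 | (4,7) | tMaxX 0.6729 tMaxY 1.7000 | tΔX 1.0353 tΔY 3.8637
    t=0.6729 [x] (3,7)
    t=1.7000 [y] (3,6)
    t=1.7082 [x] (2,6)
    t=2.7435 [x] (1,6)
    t=3.7788 [x] (0,6) — stop
  → r_1 = 3.7788
beam 2: φ=-45°, α=240°
  cosα=-0.5000 sinα=-0.8660 | (4,7) | tMaxX 1.3000 tMaxY 0.5081 | tΔX 2.0000 tΔY 1.1547
    t=0.5081 [y] (4,6)
    t=1.3000 [x] (3,6)
    t=1.6628 [y] (3,5)
    t=2.8175 [y] (3,4)
    t=3.3000 [x] (2,4) — stop
  → r_2 = 3.3000
beam 3: φ=0°, α=285°
  cosα=0.2588 sinα=-0.9659 | (4,7) | tMaxX 1.3523 tMaxY 0.4555 | tΔX 3.8637 tΔY 1.0353
    t=0.4555 [y] (4,6)
    t=1.3523 [x] (5,6) — stop
  → r_3 = 1.3523
beam 4: φ=45°, α=330°
  cosα=0.8660 sinα=-0.5000 | (4,7) | tMaxX 0.4041 tMaxY 0.8800 | tΔX 1.1547 tΔY 2.0000
    t=0.4041 [x] (5,7) — stop
  → r_4 = 0.4041
beam 5: φ=90°, α=15°
  cosα=0.9659 sinα=0.2588 | (4,7) | tMaxX 0.3623 tMaxY 2.1637 | tΔX 1.0353 tΔY 3.8637
    t=0.3623 [x] (5,7) — stop
  → r_5 = 0.3623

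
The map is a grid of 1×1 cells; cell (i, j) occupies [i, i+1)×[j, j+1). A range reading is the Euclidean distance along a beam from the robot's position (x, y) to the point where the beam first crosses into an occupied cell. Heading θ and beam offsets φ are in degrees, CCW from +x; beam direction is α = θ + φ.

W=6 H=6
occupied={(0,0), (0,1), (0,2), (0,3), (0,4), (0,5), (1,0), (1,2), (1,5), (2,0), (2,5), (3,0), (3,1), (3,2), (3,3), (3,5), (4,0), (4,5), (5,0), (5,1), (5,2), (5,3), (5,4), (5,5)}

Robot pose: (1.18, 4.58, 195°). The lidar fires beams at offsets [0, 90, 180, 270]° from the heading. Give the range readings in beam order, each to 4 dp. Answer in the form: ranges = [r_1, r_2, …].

beam 1: φ=0°, α=195°
  cosα=-0.9659 sinα=-0.2588 | (1,4) | tMaxX 0.1863 tMaxY 2.2409 | tΔX 1.0353 tΔY 3.8637
    t=0.1863 [x] (0,4) — stop
  → r_1 = 0.1863
beam 2: φ=90°, α=285°
  cosα=0.2588 sinα=-0.9659 | (1,4) | tMaxX 3.1682 tMaxY 0.6005 | tΔX 3.8637 tΔY 1.0353
    t=0.6005 [y] (1,3)
    t=1.6357 [y] (1,2) — stop
  → r_2 = 1.6357
beam 3: φ=180°, α=15°
  cosα=0.9659 sinα=0.2588 | (1,4) | tMaxX 0.8489 tMaxY 1.6228 | tΔX 1.0353 tΔY 3.8637
    t=0.8489 [x] (2,4)
    t=1.6228 [y] (2,5) — stop
  → r_3 = 1.6228
beam 4: φ=270°, α=105°
  cosα=-0.2588 sinα=0.9659 | (1,4) | tMaxX 0.6955 tMaxY 0.4348 | tΔX 3.8637 tΔY 1.0353
    t=0.4348 [y] (1,5) — stop
  → r_4 = 0.4348

ranges = [0.1863, 1.6357, 1.6228, 0.4348]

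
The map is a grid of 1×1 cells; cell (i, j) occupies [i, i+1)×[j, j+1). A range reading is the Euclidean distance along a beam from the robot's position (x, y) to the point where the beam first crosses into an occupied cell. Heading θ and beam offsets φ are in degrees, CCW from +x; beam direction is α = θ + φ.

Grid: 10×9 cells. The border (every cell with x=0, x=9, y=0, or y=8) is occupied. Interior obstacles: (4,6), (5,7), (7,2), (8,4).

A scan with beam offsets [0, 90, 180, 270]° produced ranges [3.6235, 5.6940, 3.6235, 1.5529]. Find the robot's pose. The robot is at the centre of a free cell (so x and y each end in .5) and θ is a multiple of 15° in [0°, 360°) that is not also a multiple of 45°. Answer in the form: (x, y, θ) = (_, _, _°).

The pose lattice has 52·16 = 832 candidates. Test each by forward raycasting.
  (3.5, 7.5, 285°): beam 1 = 6.7293 ≠ 3.6235 ✗
  (5.5, 3.5, 195°): beam 1 = 4.6587 ≠ 3.6235 ✗
  (4.5, 4.5, 165°): beam 2 = 3.6235 ≠ 5.6940 ✗
  (5.5, 3.5, 120°): beam 1 = 2.8868 ≠ 3.6235 ✗
  …
  (6.5, 4.5, 75°): r_1=3.6235, r_2=5.6940, r_3=3.6235, r_4=1.5529 — all match ✓
Only this pose fits every beam.

(x, y, θ) = (6.5, 4.5, 75°)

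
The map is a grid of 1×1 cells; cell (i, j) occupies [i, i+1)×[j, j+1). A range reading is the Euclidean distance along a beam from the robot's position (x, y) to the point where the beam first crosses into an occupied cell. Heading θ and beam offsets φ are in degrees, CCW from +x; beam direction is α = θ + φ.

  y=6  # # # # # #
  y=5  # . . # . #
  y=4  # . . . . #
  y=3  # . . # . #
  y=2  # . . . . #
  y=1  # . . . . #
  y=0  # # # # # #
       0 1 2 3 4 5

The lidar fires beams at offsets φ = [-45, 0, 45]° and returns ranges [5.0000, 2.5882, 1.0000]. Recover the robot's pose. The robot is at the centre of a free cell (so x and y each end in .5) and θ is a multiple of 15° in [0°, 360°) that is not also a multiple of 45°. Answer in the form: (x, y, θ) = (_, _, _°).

(x, y, θ) = (3.5, 1.5, 165°)

Candidates: 18 free-cell centres × 16 headings = 288 poses. Raycast each; keep the one whose scan matches to 4 dp.
  (1.5, 3.5, 120°): beam 1 = 2.5882 ≠ 5.0000 ✗
  (2.5, 5.5, 60°): beam 1 = 0.5176 ≠ 5.0000 ✗
  (3.5, 2.5, 60°): beam 1 = 1.5529 ≠ 5.0000 ✗
  …
  (3.5, 1.5, 165°): r_1=5.0000, r_2=2.5882, r_3=1.0000 — all match ✓
Unique over the lattice → pose = (3.5, 1.5, 165°).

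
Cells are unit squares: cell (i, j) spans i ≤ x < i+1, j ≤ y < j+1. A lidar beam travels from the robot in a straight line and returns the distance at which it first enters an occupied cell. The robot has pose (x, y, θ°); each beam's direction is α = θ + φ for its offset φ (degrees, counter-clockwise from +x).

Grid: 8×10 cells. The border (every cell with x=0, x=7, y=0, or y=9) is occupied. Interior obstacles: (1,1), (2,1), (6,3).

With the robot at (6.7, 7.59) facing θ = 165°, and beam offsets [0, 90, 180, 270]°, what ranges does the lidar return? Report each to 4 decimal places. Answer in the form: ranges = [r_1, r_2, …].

beam 1: φ=0°, α=165°
  direction (-0.9659, 0.2588); cell (6,7); t to first gridline: x 0.7247, y 1.5841 (then +1.0353 / +3.8637)
    (5,7) via x @ 0.7247
    (5,8) via y @ 1.5841
    (4,8) via x @ 1.7600
    (3,8) via x @ 2.7952
    (2,8) via x @ 3.8305
    (1,8) via x @ 4.8658
    (1,9) via y @ 5.4478  # hit
  → r_1 = 5.4478
beam 2: φ=90°, α=255°
  direction (-0.2588, -0.9659); cell (6,7); t to first gridline: x 2.7046, y 0.6108 (then +3.8637 / +1.0353)
    (6,6) via y @ 0.6108
    (6,5) via y @ 1.6461
    (6,4) via y @ 2.6814
    (5,4) via x @ 2.7046
    (5,3) via y @ 3.7166
    (5,2) via y @ 4.7519
    (5,1) via y @ 5.7872
    (4,1) via x @ 6.5683
    (4,0) via y @ 6.8225  # hit
  → r_2 = 6.8225
beam 3: φ=180°, α=345°
  direction (0.9659, -0.2588); cell (6,7); t to first gridline: x 0.3106, y 2.2796 (then +1.0353 / +3.8637)
    (7,7) via x @ 0.3106  # hit
  → r_3 = 0.3106
beam 4: φ=270°, α=75°
  direction (0.2588, 0.9659); cell (6,7); t to first gridline: x 1.1591, y 0.4245 (then +3.8637 / +1.0353)
    (6,8) via y @ 0.4245
    (7,8) via x @ 1.1591  # hit
  → r_4 = 1.1591

ranges = [5.4478, 6.8225, 0.3106, 1.1591]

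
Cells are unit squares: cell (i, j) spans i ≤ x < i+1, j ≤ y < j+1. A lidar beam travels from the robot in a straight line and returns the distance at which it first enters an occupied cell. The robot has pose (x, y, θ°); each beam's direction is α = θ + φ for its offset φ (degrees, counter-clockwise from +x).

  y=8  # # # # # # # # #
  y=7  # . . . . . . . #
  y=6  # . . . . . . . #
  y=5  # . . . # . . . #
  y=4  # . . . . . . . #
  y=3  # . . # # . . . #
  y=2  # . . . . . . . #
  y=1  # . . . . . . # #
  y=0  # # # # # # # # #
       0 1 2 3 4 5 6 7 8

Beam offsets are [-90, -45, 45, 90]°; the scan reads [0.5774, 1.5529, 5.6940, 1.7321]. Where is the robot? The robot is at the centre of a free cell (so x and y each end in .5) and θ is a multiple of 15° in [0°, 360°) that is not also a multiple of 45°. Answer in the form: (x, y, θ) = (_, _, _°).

Enumerate (i+0.5, j+0.5, θ) over the 45 free cells and 16 admissible headings. For each, cast all 4 beams and compare to the given ranges.
  (4.5, 1.5, 345°): beam 1 = 0.5176 ≠ 0.5774 ✗
  (4.5, 1.5, 300°): beam 1 = 1.0000 ≠ 0.5774 ✗
  (2.5, 1.5, 345°): beam 1 = 0.5176 ≠ 0.5774 ✗
  (1.5, 4.5, 150°): beam 1 = 4.0415 ≠ 0.5774 ✗
  …
  (1.5, 2.5, 300°): r_1=0.5774, r_2=1.5529, r_3=5.6940, r_4=1.7321 — all match ✓
No second candidate reproduces the full scan.

(x, y, θ) = (1.5, 2.5, 300°)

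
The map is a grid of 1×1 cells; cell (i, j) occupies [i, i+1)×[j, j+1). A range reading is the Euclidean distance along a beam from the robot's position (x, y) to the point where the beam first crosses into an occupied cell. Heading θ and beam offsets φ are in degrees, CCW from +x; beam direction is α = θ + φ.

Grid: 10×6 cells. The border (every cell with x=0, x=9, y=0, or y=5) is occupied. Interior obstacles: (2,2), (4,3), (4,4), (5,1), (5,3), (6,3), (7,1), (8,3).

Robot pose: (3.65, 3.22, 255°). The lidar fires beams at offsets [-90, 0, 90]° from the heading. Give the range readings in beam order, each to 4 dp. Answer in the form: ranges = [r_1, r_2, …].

beam 1: φ=-90°, α=165°
  dir = (cos 165°, sin 165°) = (-0.9659, 0.2588); from cell (3,3)
  next x-line at t=0.6729, next y-line at t=3.0137; Δt_x=1.0353, Δt_y=3.8637
    x: enter (2,3) at t=0.6729
    x: enter (1,3) at t=1.7082
    x: enter (0,3) at t=2.7435 ← occupied
  → r_1 = 2.7435
beam 2: φ=0°, α=255°
  dir = (cos 255°, sin 255°) = (-0.2588, -0.9659); from cell (3,3)
  next x-line at t=2.5114, next y-line at t=0.2278; Δt_x=3.8637, Δt_y=1.0353
    y: enter (3,2) at t=0.2278
    y: enter (3,1) at t=1.2630
    y: enter (3,0) at t=2.2983 ← occupied
  → r_2 = 2.2983
beam 3: φ=90°, α=345°
  dir = (cos 345°, sin 345°) = (0.9659, -0.2588); from cell (3,3)
  next x-line at t=0.3623, next y-line at t=0.8500; Δt_x=1.0353, Δt_y=3.8637
    x: enter (4,3) at t=0.3623 ← occupied
  → r_3 = 0.3623

ranges = [2.7435, 2.2983, 0.3623]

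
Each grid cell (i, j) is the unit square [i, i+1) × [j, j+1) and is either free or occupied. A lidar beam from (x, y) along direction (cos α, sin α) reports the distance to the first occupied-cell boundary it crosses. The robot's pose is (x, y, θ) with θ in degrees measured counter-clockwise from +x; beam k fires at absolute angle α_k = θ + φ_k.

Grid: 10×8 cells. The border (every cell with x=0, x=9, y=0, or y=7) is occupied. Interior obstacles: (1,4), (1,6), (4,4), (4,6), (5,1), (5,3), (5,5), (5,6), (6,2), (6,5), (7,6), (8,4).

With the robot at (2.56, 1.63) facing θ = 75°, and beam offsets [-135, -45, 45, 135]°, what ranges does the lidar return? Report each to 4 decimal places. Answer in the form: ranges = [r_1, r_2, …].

ranges = [0.7275, 2.8175, 2.7366, 1.2600]

beam 1: φ=-135°, α=300°
  direction (0.5000, -0.8660); cell (2,1); t to first gridline: x 0.8800, y 0.7275 (then +2.0000 / +1.1547)
    (2,0) via y @ 0.7275  # hit
  → r_1 = 0.7275
beam 2: φ=-45°, α=30°
  direction (0.8660, 0.5000); cell (2,1); t to first gridline: x 0.5081, y 0.7400 (then +1.1547 / +2.0000)
    (3,1) via x @ 0.5081
    (3,2) via y @ 0.7400
    (4,2) via x @ 1.6628
    (4,3) via y @ 2.7400
    (5,3) via x @ 2.8175  # hit
  → r_2 = 2.8175
beam 3: φ=45°, α=120°
  direction (-0.5000, 0.8660); cell (2,1); t to first gridline: x 1.1200, y 0.4272 (then +2.0000 / +1.1547)
    (2,2) via y @ 0.4272
    (1,2) via x @ 1.1200
    (1,3) via y @ 1.5819
    (1,4) via y @ 2.7366  # hit
  → r_3 = 2.7366
beam 4: φ=135°, α=210°
  direction (-0.8660, -0.5000); cell (2,1); t to first gridline: x 0.6466, y 1.2600 (then +1.1547 / +2.0000)
    (1,1) via x @ 0.6466
    (1,0) via y @ 1.2600  # hit
  → r_4 = 1.2600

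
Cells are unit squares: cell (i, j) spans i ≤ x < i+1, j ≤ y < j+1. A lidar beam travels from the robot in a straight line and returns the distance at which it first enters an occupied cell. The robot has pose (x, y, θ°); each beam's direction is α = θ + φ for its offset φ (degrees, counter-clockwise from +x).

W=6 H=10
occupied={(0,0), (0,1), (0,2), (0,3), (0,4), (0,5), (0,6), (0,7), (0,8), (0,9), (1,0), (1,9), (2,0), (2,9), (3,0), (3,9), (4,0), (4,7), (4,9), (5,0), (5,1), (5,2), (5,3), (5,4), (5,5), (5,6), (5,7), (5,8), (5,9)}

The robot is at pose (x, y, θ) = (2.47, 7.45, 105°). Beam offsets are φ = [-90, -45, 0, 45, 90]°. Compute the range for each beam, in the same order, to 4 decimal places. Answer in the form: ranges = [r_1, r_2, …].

ranges = [1.5840, 1.7898, 1.6047, 1.6974, 1.5219]

beam 1: φ=-90°, α=15°
  dir = (cos 15°, sin 15°) = (0.9659, 0.2588); from cell (2,7)
  next x-line at t=0.5487, next y-line at t=2.1250; Δt_x=1.0353, Δt_y=3.8637
    x: enter (3,7) at t=0.5487
    x: enter (4,7) at t=1.5840 ← occupied
  → r_1 = 1.5840
beam 2: φ=-45°, α=60°
  dir = (cos 60°, sin 60°) = (0.5000, 0.8660); from cell (2,7)
  next x-line at t=1.0600, next y-line at t=0.6351; Δt_x=2.0000, Δt_y=1.1547
    y: enter (2,8) at t=0.6351
    x: enter (3,8) at t=1.0600
    y: enter (3,9) at t=1.7898 ← occupied
  → r_2 = 1.7898
beam 3: φ=0°, α=105°
  dir = (cos 105°, sin 105°) = (-0.2588, 0.9659); from cell (2,7)
  next x-line at t=1.8159, next y-line at t=0.5694; Δt_x=3.8637, Δt_y=1.0353
    y: enter (2,8) at t=0.5694
    y: enter (2,9) at t=1.6047 ← occupied
  → r_3 = 1.6047
beam 4: φ=45°, α=150°
  dir = (cos 150°, sin 150°) = (-0.8660, 0.5000); from cell (2,7)
  next x-line at t=0.5427, next y-line at t=1.1000; Δt_x=1.1547, Δt_y=2.0000
    x: enter (1,7) at t=0.5427
    y: enter (1,8) at t=1.1000
    x: enter (0,8) at t=1.6974 ← occupied
  → r_4 = 1.6974
beam 5: φ=90°, α=195°
  dir = (cos 195°, sin 195°) = (-0.9659, -0.2588); from cell (2,7)
  next x-line at t=0.4866, next y-line at t=1.7387; Δt_x=1.0353, Δt_y=3.8637
    x: enter (1,7) at t=0.4866
    x: enter (0,7) at t=1.5219 ← occupied
  → r_5 = 1.5219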